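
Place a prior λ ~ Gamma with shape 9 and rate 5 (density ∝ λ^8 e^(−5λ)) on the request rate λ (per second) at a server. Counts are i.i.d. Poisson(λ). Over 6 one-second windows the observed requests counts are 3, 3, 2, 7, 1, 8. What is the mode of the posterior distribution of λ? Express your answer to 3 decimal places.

Σxᵢ = 3+3+2+7+1+8 = 24, with n = 6.
Posterior ∝ λ^8e^(−5λ) · λ^24e^(−6λ) = λ^32e^(−11λ), i.e. Gamma(shape=33, rate=11).
The mode of a Gamma(a, b) with a ≥ 1 (shape–rate) is (a−1)/b = 32/11 ≈ 2.909.

λ̂_MAP = 2.909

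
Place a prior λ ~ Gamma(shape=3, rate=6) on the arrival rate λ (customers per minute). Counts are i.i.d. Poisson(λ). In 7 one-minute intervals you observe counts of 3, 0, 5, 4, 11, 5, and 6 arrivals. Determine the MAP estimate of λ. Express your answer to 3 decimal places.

Σxᵢ = 3+0+5+4+11+5+6 = 34, with n = 7.
Posterior ∝ λ^2e^(−6λ) · λ^34e^(−7λ) = λ^36e^(−13λ), i.e. Gamma(shape=37, rate=13).
The mode of a Gamma(a, b) with a ≥ 1 (shape–rate) is (a−1)/b = 36/13 ≈ 2.769.

λ̂_MAP = 2.769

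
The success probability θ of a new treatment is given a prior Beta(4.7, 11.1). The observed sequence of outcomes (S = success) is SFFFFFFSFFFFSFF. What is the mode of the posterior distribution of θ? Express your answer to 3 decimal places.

θ̂_MAP = 0.233

Prior: Beta(4.7, 11.1).
Data: 3 successes in 15 trials (from the sequence). The binomial likelihood contributes θ^3(1−θ)^12, so the posterior is Beta(4.7+3, 11.1+12) = Beta(7.7, 23.1).
For Beta(a, b) with a, b > 1 the mode is (a−1)/(a+b−2) = 6.7/28.8 ≈ 0.233.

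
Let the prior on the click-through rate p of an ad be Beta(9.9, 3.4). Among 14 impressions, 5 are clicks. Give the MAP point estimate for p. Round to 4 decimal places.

p̂_MAP = 0.5494

Prior: Beta(9.9, 3.4).
Data: 5 successes in 14 trials. The binomial likelihood contributes p^5(1−p)^9, so the posterior is Beta(9.9+5, 3.4+9) = Beta(14.9, 12.4).
For Beta(a, b) with a, b > 1 the mode is (a−1)/(a+b−2) = 13.9/25.3 ≈ 0.5494.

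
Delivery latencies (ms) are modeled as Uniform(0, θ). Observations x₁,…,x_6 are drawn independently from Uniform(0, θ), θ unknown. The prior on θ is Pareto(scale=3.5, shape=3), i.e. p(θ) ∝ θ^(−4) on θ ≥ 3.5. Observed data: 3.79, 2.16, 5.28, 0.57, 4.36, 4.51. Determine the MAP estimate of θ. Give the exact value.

θ̂_MAP = 5.28

The Uniform(0, θ) likelihood is θ^(−n) for θ ≥ max(xᵢ), zero otherwise. Here max(xᵢ) = 5.28.
Posterior ∝ θ^(−4) · θ^(−6) = θ^(−10) on θ ≥ max(3.5, 5.28) = 5.28.
This density is strictly decreasing in θ, so the posterior mode lies at the lower boundary of the support.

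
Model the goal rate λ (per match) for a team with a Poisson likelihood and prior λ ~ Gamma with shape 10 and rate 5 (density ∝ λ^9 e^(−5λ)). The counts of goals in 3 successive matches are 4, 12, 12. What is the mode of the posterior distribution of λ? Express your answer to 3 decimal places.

Σxᵢ = 4+12+12 = 28, with n = 3.
Posterior ∝ λ^9e^(−5λ) · λ^28e^(−3λ) = λ^37e^(−8λ), i.e. Gamma(shape=38, rate=8).
The mode of a Gamma(a, b) with a ≥ 1 (shape–rate) is (a−1)/b = 37/8 ≈ 4.625.

λ̂_MAP = 4.625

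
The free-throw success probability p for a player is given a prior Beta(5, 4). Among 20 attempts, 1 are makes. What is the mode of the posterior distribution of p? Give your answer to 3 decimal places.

p̂_MAP = 0.185

Prior: Beta(5, 4).
Data: 1 success in 20 trials. The binomial likelihood contributes p(1−p)^19, so the posterior is Beta(5+1, 4+19) = Beta(6, 23).
For Beta(a, b) with a, b > 1 the mode is (a−1)/(a+b−2) = 5/27 ≈ 0.185.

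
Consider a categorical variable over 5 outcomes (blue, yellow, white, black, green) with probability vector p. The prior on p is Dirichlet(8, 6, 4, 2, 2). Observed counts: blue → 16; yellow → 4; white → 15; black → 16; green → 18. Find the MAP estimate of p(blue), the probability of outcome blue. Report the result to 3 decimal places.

MAP estimate of p(blue) = 0.267

The posterior is Dirichlet(αᵢ + nᵢ) = Dirichlet(24, 10, 19, 18, 20).
For a Dirichlet(a₁,…,a_K) with all aᵢ > 1, the mode has j-th component (aⱼ − 1)/(Σaᵢ − K).
Here Σaᵢ = 91 and K = 5, so p(blue) = (24 − 1)/(91 − 5) = 23/86 ≈ 0.267.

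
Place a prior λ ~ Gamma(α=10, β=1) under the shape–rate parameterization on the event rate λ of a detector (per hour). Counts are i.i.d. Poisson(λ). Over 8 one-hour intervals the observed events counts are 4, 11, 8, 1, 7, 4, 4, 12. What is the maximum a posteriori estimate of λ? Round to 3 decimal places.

Σxᵢ = 4+11+8+1+7+4+4+12 = 51, with n = 8.
Posterior ∝ λ^9e^(−1λ) · λ^51e^(−8λ) = λ^60e^(−9λ), i.e. Gamma(shape=61, rate=9).
The mode of a Gamma(a, b) with a ≥ 1 (shape–rate) is (a−1)/b = 60/9 ≈ 6.667.

λ̂_MAP = 6.667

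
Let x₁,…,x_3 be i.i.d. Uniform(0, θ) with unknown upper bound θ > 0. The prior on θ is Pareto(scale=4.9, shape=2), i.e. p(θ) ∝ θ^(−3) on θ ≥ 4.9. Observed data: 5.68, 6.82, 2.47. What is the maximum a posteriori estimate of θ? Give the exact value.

The Uniform(0, θ) likelihood is θ^(−n) for θ ≥ max(xᵢ), zero otherwise. Here max(xᵢ) = 6.82.
Posterior ∝ θ^(−3) · θ^(−3) = θ^(−6) on θ ≥ max(4.9, 6.82) = 6.82.
This density is strictly decreasing in θ, so the posterior mode lies at the lower boundary of the support.

θ̂_MAP = 6.82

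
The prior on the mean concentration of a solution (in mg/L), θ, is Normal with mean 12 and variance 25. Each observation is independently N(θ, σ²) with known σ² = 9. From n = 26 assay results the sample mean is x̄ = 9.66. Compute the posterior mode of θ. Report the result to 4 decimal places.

n = 26, x̄ = 9.66.
For a Normal prior and Normal likelihood with known variance, the posterior is Normal; its mode equals its mean, the precision-weighted average.
Prior precision 1/σ₀² = 1/25 = 0.04; data precision n/σ² = 26/9.
θ̂ = (0.04·12 + (26/9)·9.66) / (0.04 + 26/9) = (2129/75)/(659/225) = 6387/659 ≈ 9.6920.

θ̂_MAP = 9.6920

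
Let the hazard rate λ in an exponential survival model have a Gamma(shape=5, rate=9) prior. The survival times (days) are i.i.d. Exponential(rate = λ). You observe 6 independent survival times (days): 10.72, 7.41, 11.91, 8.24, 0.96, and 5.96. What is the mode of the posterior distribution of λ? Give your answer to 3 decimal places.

The Exponential(rate=λ) likelihood is ∝ λ^n e^(−λΣtᵢ). Here n = 6 and Σtᵢ = 10.72 + 7.41 + 11.91 + 8.24 + 0.96 + 5.96 = 45.20.
Posterior ∝ λ^4e^(−9λ) · λ^6e^(−45.20λ) = λ^10e^(−54.20λ), i.e. Gamma(11, 54.20).
Mode = (a−1)/b = 10/54.20 ≈ 0.185.

λ̂_MAP = 0.185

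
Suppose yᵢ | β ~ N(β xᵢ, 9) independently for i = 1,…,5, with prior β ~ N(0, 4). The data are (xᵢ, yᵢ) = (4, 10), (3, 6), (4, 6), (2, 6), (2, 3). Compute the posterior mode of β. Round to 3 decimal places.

β̂_MAP = 1.951

log p(β | y) = −Σ(yᵢ − βxᵢ)²/(2·9) − β²/(2·4) + const.
Setting the derivative to zero: Σxᵢ(yᵢ − βxᵢ)/9 − β/4 = 0, so β = Σxᵢyᵢ / (Σxᵢ² + σ²/τ²).
Σxᵢyᵢ = 4·10 + 3·6 + 4·6 + 2·6 + 2·3 = 100; Σxᵢ² = 49; σ²/τ² = 2.25.
β̂_MAP = 100 / (49 + 2.25) = 100/51.25 ≈ 1.951.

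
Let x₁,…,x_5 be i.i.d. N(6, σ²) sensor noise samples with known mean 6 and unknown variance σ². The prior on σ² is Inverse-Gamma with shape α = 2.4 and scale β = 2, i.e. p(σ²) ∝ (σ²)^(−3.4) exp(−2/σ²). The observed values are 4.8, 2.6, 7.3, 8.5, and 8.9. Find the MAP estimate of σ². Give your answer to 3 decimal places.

σ̂²_MAP = 2.826

Sum of squared deviations about the known mean: SS = (4.8−6)² + (2.6−6)² + (7.3−6)² + (8.5−6)² + (8.9−6)² = 29.35.
The Normal likelihood contributes (σ²)^(−n/2) exp(−SS/(2σ²)), so the posterior is Inverse-Gamma(α + n/2, β + SS/2) = Inverse-Gamma(4.9, 16.675).
The mode of Inverse-Gamma(a, b) is b/(a+1) = 16.675/5.9 ≈ 2.826.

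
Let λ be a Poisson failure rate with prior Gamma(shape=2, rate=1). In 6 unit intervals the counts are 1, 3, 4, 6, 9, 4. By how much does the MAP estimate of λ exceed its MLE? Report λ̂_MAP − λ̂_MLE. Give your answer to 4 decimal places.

MAP − MLE = -0.5000

Σxᵢ = 27. Posterior is Gamma(29, 7); MAP = (29−1)/7 = 28/7 ≈ 4.00000.
MLE = x̄ = 27/6 ≈ 4.50000.
Difference = 28/7 − 27/6 = -1/2 ≈ -0.5000.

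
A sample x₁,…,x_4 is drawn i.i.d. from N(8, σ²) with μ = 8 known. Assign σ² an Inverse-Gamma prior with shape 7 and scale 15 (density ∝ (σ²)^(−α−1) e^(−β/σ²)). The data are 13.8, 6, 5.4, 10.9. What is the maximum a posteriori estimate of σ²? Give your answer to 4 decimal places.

σ̂²_MAP = 4.1405

Sum of squared deviations about the known mean: SS = (13.8−8)² + (6−8)² + (5.4−8)² + (10.9−8)² = 52.81.
The Normal likelihood contributes (σ²)^(−n/2) exp(−SS/(2σ²)), so the posterior is Inverse-Gamma(α + n/2, β + SS/2) = Inverse-Gamma(9, 41.405).
The mode of Inverse-Gamma(a, b) is b/(a+1) = 41.405/10 ≈ 4.1405.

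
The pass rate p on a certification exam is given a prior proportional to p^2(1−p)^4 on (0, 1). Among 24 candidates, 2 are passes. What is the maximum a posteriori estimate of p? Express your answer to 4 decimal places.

p̂_MAP = 0.1333

The prior density ∝ p^2(1−p)^4 is the kernel of Beta(3, 5).
Data: 2 successes in 24 trials. The binomial likelihood contributes p^2(1−p)^22, so the posterior is Beta(3+2, 5+22) = Beta(5, 27).
For Beta(a, b) with a, b > 1 the mode is (a−1)/(a+b−2) = 4/30 ≈ 0.1333.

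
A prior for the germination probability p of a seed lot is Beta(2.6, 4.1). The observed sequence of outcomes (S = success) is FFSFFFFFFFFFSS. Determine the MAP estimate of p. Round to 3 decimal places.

p̂_MAP = 0.246

Prior: Beta(2.6, 4.1).
Data: 3 successes in 14 trials (from the sequence). The binomial likelihood contributes p^3(1−p)^11, so the posterior is Beta(2.6+3, 4.1+11) = Beta(5.6, 15.1).
For Beta(a, b) with a, b > 1 the mode is (a−1)/(a+b−2) = 4.6/18.7 ≈ 0.246.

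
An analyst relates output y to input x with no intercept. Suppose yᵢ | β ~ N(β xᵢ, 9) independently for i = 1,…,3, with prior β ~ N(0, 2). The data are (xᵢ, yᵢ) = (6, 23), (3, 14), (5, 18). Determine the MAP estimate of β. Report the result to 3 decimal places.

β̂_MAP = 3.624

log p(β | y) = −Σ(yᵢ − βxᵢ)²/(2·9) − β²/(2·2) + const.
Setting the derivative to zero: Σxᵢ(yᵢ − βxᵢ)/9 − β/2 = 0, so β = Σxᵢyᵢ / (Σxᵢ² + σ²/τ²).
Σxᵢyᵢ = 6·23 + 3·14 + 5·18 = 270; Σxᵢ² = 70; σ²/τ² = 4.5.
β̂_MAP = 270 / (70 + 4.5) = 270/74.5 ≈ 3.624.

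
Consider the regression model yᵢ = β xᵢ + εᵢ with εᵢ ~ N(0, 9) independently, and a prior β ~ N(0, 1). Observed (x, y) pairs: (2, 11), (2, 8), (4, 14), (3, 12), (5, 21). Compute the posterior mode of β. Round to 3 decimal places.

log p(β | y) = −Σ(yᵢ − βxᵢ)²/(2·9) − β²/(2·1) + const.
Setting the derivative to zero: Σxᵢ(yᵢ − βxᵢ)/9 − β/1 = 0, so β = Σxᵢyᵢ / (Σxᵢ² + σ²/τ²).
Σxᵢyᵢ = 2·11 + 2·8 + 4·14 + 3·12 + 5·21 = 235; Σxᵢ² = 58; σ²/τ² = 9.
β̂_MAP = 235 / (58 + 9) = 235/67 ≈ 3.507.

β̂_MAP = 3.507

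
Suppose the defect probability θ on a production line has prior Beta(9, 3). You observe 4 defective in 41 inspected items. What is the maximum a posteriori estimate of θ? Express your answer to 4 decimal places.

Prior: Beta(9, 3).
Data: 4 successes in 41 trials. The binomial likelihood contributes θ^4(1−θ)^37, so the posterior is Beta(9+4, 3+37) = Beta(13, 40).
For Beta(a, b) with a, b > 1 the mode is (a−1)/(a+b−2) = 12/51 ≈ 0.2353.

θ̂_MAP = 0.2353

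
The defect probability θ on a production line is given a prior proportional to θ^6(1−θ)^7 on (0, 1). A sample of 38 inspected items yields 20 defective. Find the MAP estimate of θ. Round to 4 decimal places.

θ̂_MAP = 0.5098

The prior density ∝ θ^6(1−θ)^7 is the kernel of Beta(7, 8).
Data: 20 successes in 38 trials. The binomial likelihood contributes θ^20(1−θ)^18, so the posterior is Beta(7+20, 8+18) = Beta(27, 26).
For Beta(a, b) with a, b > 1 the mode is (a−1)/(a+b−2) = 26/51 ≈ 0.5098.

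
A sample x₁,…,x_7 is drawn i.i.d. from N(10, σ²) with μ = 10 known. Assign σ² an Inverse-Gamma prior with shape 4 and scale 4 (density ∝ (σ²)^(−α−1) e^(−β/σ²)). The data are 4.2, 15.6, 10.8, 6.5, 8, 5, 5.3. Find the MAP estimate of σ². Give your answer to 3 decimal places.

σ̂²_MAP = 8.058

Sum of squared deviations about the known mean: SS = (4.2−10)² + (15.6−10)² + (10.8−10)² + (6.5−10)² + (8−10)² + (5−10)² + (5.3−10)² = 128.98.
The Normal likelihood contributes (σ²)^(−n/2) exp(−SS/(2σ²)), so the posterior is Inverse-Gamma(α + n/2, β + SS/2) = Inverse-Gamma(7.5, 68.49).
The mode of Inverse-Gamma(a, b) is b/(a+1) = 68.49/8.5 ≈ 8.058.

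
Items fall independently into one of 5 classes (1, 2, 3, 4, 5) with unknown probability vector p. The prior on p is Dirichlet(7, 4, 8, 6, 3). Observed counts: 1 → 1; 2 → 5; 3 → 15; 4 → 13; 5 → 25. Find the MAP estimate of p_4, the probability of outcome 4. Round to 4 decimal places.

The posterior is Dirichlet(αᵢ + nᵢ) = Dirichlet(8, 9, 23, 19, 28).
For a Dirichlet(a₁,…,a_K) with all aᵢ > 1, the mode has j-th component (aⱼ − 1)/(Σaᵢ − K).
Here Σaᵢ = 87 and K = 5, so p_4 = (19 − 1)/(87 − 5) = 18/82 ≈ 0.2195.

MAP estimate: 0.2195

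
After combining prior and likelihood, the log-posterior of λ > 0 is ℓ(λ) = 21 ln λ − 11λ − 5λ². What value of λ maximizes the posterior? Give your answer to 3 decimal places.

λ̂_MAP = 1.000

ℓ'(λ) = 21/λ − 11 − 10λ. Setting this to zero and multiplying by λ: 10λ² + 11λ − 21 = 0.
λ = (−11 + √(11² + 4·10·21)) / (2·10) = (−11 + √961) / 20 = (−11 + 31)/20 = 1.
ℓ''(λ) = −21/λ² − 10 < 0, confirming a maximum.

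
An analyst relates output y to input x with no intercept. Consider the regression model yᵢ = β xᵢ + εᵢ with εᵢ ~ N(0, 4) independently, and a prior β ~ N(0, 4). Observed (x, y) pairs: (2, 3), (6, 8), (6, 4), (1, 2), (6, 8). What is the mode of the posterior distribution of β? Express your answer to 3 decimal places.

β̂_MAP = 1.123

log p(β | y) = −Σ(yᵢ − βxᵢ)²/(2·4) − β²/(2·4) + const.
Setting the derivative to zero: Σxᵢ(yᵢ − βxᵢ)/4 − β/4 = 0, so β = Σxᵢyᵢ / (Σxᵢ² + σ²/τ²).
Σxᵢyᵢ = 2·3 + 6·8 + 6·4 + 1·2 + 6·8 = 128; Σxᵢ² = 113; σ²/τ² = 1.
β̂_MAP = 128 / (113 + 1) = 128/114 ≈ 1.123.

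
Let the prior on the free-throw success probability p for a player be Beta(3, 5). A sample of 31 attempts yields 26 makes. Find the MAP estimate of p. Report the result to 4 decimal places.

p̂_MAP = 0.7568

Prior: Beta(3, 5).
Data: 26 successes in 31 trials. The binomial likelihood contributes p^26(1−p)^5, so the posterior is Beta(3+26, 5+5) = Beta(29, 10).
For Beta(a, b) with a, b > 1 the mode is (a−1)/(a+b−2) = 28/37 ≈ 0.7568.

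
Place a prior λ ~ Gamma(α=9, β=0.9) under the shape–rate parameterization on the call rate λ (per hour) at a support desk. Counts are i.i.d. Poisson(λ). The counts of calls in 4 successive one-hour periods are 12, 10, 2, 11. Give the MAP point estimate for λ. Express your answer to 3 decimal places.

λ̂_MAP = 8.776

Σxᵢ = 12+10+2+11 = 35, with n = 4.
Posterior ∝ λ^8e^(−0.9λ) · λ^35e^(−4λ) = λ^43e^(−4.9λ), i.e. Gamma(shape=44, rate=4.9).
The mode of a Gamma(a, b) with a ≥ 1 (shape–rate) is (a−1)/b = 43/4.9 ≈ 8.776.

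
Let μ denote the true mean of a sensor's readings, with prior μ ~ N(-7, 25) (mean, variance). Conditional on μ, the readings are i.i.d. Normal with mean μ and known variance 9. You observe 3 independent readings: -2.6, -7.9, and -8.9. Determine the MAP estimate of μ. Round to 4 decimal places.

n = 3; x̄ = ((-2.6) + (-7.9) + (-8.9))/3 = -19.4/3 = -97/15 ≈ -6.4667.
For a Normal prior and Normal likelihood with known variance, the posterior is Normal; its mode equals its mean, the precision-weighted average.
Prior precision 1/σ₀² = 1/25 = 0.04; data precision n/σ² = 3/9 = 1/3.
μ̂ = (0.04·(-7) + (1/3)·(-97/15)) / (0.04 + 1/3) = (-548/225)/(28/75) = -137/21 ≈ -6.5238.

μ̂_MAP = -6.5238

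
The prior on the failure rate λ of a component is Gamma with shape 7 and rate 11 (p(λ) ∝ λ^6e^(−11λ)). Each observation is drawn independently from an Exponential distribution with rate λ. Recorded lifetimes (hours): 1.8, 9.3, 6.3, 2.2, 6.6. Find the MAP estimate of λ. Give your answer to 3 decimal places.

λ̂_MAP = 0.296

The Exponential(rate=λ) likelihood is ∝ λ^n e^(−λΣtᵢ). Here n = 5 and Σtᵢ = 1.8 + 9.3 + 6.3 + 2.2 + 6.6 = 26.2.
Posterior ∝ λ^6e^(−11λ) · λ^5e^(−26.2λ) = λ^11e^(−37.2λ), i.e. Gamma(12, 37.2).
Mode = (a−1)/b = 11/37.2 ≈ 0.296.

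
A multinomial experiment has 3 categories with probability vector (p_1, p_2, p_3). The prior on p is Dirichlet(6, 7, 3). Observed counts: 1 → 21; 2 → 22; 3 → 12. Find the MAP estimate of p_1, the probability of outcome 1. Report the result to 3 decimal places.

The posterior is Dirichlet(αᵢ + nᵢ) = Dirichlet(27, 29, 15).
For a Dirichlet(a₁,…,a_K) with all aᵢ > 1, the mode has j-th component (aⱼ − 1)/(Σaᵢ − K).
Here Σaᵢ = 71 and K = 3, so p_1 = (27 − 1)/(71 − 3) = 26/68 ≈ 0.382.

MAP estimate: 0.382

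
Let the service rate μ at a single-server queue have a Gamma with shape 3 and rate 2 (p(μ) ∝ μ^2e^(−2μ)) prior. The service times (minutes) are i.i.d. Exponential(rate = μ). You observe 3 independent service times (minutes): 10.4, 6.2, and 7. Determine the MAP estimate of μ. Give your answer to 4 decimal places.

μ̂_MAP = 0.1953

The Exponential(rate=μ) likelihood is ∝ μ^n e^(−μΣtᵢ). Here n = 3 and Σtᵢ = 10.4 + 6.2 + 7 = 23.6.
Posterior ∝ μ^2e^(−2μ) · μ^3e^(−23.6μ) = μ^5e^(−25.6μ), i.e. Gamma(6, 25.6).
Mode = (a−1)/b = 5/25.6 ≈ 0.1953.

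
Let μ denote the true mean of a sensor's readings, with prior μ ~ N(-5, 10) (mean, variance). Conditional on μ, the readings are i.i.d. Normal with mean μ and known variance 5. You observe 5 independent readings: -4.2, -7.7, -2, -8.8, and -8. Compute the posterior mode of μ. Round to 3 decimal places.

n = 5; x̄ = ((-4.2) + (-7.7) + (-2) + (-8.8) + (-8))/5 = -30.7/5 = -6.14.
For a Normal prior and Normal likelihood with known variance, the posterior is Normal; its mode equals its mean, the precision-weighted average.
Prior precision 1/σ₀² = 1/10 = 0.1; data precision n/σ² = 5/5 = 1.
μ̂ = (0.1·(-5) + 1·(-6.14)) / (0.1 + 1) = (-6.64)/1.1 = -332/55 ≈ -6.036.

μ̂_MAP = -6.036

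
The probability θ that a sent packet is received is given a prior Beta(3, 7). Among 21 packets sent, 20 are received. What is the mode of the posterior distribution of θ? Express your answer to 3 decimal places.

Prior: Beta(3, 7).
Data: 20 successes in 21 trials. The binomial likelihood contributes θ^20(1−θ)^1, so the posterior is Beta(3+20, 7+1) = Beta(23, 8).
For Beta(a, b) with a, b > 1 the mode is (a−1)/(a+b−2) = 22/29 ≈ 0.759.

θ̂_MAP = 0.759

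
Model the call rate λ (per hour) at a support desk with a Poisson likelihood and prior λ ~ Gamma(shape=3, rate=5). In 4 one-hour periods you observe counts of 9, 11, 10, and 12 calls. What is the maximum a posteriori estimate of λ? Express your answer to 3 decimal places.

Σxᵢ = 9+11+10+12 = 42, with n = 4.
Posterior ∝ λ^2e^(−5λ) · λ^42e^(−4λ) = λ^44e^(−9λ), i.e. Gamma(shape=45, rate=9).
The mode of a Gamma(a, b) with a ≥ 1 (shape–rate) is (a−1)/b = 44/9 ≈ 4.889.

λ̂_MAP = 4.889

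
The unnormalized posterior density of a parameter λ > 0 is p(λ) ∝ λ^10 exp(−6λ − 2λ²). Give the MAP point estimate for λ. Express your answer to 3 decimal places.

ℓ'(λ) = 10/λ − 6 − 4λ. Setting this to zero and multiplying by λ: 4λ² + 6λ − 10 = 0.
λ = (−6 + √(6² + 4·4·10)) / (2·4) = (−6 + √196) / 8 = (−6 + 14)/8 = 1.
ℓ''(λ) = −10/λ² − 4 < 0, confirming a maximum.

λ̂_MAP = 1.000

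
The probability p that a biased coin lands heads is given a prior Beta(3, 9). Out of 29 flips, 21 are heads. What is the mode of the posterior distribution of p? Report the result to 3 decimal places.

p̂_MAP = 0.590

Prior: Beta(3, 9).
Data: 21 successes in 29 trials. The binomial likelihood contributes p^21(1−p)^8, so the posterior is Beta(3+21, 9+8) = Beta(24, 17).
For Beta(a, b) with a, b > 1 the mode is (a−1)/(a+b−2) = 23/39 ≈ 0.590.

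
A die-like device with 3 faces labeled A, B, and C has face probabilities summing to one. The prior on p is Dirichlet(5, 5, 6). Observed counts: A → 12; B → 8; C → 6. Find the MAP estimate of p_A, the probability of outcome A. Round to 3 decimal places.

MAP estimate of p_A = 0.410

The posterior is Dirichlet(αᵢ + nᵢ) = Dirichlet(17, 13, 12).
For a Dirichlet(a₁,…,a_K) with all aᵢ > 1, the mode has j-th component (aⱼ − 1)/(Σaᵢ − K).
Here Σaᵢ = 42 and K = 3, so p_A = (17 − 1)/(42 − 3) = 16/39 ≈ 0.410.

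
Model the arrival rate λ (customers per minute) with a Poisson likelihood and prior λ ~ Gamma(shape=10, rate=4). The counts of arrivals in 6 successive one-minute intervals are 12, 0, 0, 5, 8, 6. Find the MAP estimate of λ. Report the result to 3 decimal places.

λ̂_MAP = 4.000

Σxᵢ = 12+0+0+5+8+6 = 31, with n = 6.
Posterior ∝ λ^9e^(−4λ) · λ^31e^(−6λ) = λ^40e^(−10λ), i.e. Gamma(shape=41, rate=10).
The mode of a Gamma(a, b) with a ≥ 1 (shape–rate) is (a−1)/b = 40/10 ≈ 4.000.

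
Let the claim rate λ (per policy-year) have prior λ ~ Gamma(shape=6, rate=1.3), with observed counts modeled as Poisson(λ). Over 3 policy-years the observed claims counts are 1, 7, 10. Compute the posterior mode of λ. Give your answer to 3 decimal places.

λ̂_MAP = 5.349

Σxᵢ = 1+7+10 = 18, with n = 3.
Posterior ∝ λ^5e^(−1.3λ) · λ^18e^(−3λ) = λ^23e^(−4.3λ), i.e. Gamma(shape=24, rate=4.3).
The mode of a Gamma(a, b) with a ≥ 1 (shape–rate) is (a−1)/b = 23/4.3 ≈ 5.349.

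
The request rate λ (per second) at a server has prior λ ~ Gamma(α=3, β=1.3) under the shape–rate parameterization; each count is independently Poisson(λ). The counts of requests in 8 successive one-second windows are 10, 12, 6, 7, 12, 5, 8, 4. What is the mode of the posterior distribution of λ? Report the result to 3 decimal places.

λ̂_MAP = 7.097

Σxᵢ = 10+12+6+7+12+5+8+4 = 64, with n = 8.
Posterior ∝ λ^2e^(−1.3λ) · λ^64e^(−8λ) = λ^66e^(−9.3λ), i.e. Gamma(shape=67, rate=9.3).
The mode of a Gamma(a, b) with a ≥ 1 (shape–rate) is (a−1)/b = 66/9.3 ≈ 7.097.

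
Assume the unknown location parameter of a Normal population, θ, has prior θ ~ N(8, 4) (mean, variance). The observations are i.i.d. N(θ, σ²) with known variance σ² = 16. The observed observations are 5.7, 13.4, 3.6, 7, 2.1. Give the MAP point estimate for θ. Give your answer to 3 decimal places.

θ̂_MAP = 7.089

n = 5; x̄ = (5.7 + 13.4 + 3.6 + 7 + 2.1)/5 = 31.8/5 = 6.36.
For a Normal prior and Normal likelihood with known variance, the posterior is Normal; its mode equals its mean, the precision-weighted average.
Prior precision 1/σ₀² = 1/4 = 0.25; data precision n/σ² = 5/16 = 0.3125.
θ̂ = (0.25·8 + 0.3125·6.36) / (0.25 + 0.3125) = 3.9875/0.5625 = 319/45 ≈ 7.089.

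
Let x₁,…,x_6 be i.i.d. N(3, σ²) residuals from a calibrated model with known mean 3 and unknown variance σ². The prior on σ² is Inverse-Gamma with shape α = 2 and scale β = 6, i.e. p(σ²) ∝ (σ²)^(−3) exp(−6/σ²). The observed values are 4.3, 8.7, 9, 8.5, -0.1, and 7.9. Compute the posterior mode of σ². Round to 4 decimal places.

σ̂²_MAP = 12.1708

Sum of squared deviations about the known mean: SS = (4.3−3)² + (8.7−3)² + (9−3)² + (8.5−3)² + (-0.1−3)² + (7.9−3)² = 134.05.
The Normal likelihood contributes (σ²)^(−n/2) exp(−SS/(2σ²)), so the posterior is Inverse-Gamma(α + n/2, β + SS/2) = Inverse-Gamma(5, 73.025).
The mode of Inverse-Gamma(a, b) is b/(a+1) = 73.025/6 ≈ 12.1708.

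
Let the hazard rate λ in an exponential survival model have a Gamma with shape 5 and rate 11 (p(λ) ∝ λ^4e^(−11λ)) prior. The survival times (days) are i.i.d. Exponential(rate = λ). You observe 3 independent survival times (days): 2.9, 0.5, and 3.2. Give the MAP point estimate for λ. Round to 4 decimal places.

The Exponential(rate=λ) likelihood is ∝ λ^n e^(−λΣtᵢ). Here n = 3 and Σtᵢ = 2.9 + 0.5 + 3.2 = 6.6.
Posterior ∝ λ^4e^(−11λ) · λ^3e^(−6.6λ) = λ^7e^(−17.6λ), i.e. Gamma(8, 17.6).
Mode = (a−1)/b = 7/17.6 ≈ 0.3977.

λ̂_MAP = 0.3977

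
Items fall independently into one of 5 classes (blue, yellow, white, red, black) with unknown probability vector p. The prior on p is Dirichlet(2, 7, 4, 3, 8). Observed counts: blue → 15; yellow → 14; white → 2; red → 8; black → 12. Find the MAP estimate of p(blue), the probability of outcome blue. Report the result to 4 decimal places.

MAP estimate of p(blue) = 0.2286

The posterior is Dirichlet(αᵢ + nᵢ) = Dirichlet(17, 21, 6, 11, 20).
For a Dirichlet(a₁,…,a_K) with all aᵢ > 1, the mode has j-th component (aⱼ − 1)/(Σaᵢ − K).
Here Σaᵢ = 75 and K = 5, so p(blue) = (17 − 1)/(75 − 5) = 16/70 ≈ 0.2286.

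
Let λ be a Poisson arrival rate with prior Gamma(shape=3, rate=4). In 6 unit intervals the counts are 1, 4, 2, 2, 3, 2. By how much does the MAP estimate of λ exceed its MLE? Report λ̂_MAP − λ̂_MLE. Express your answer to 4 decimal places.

MAP − MLE = -0.7333

Σxᵢ = 14. Posterior is Gamma(17, 10); MAP = (17−1)/10 = 16/10 ≈ 1.60000.
MLE = x̄ = 14/6 ≈ 2.33333.
Difference = 16/10 − 14/6 = -11/15 ≈ -0.7333.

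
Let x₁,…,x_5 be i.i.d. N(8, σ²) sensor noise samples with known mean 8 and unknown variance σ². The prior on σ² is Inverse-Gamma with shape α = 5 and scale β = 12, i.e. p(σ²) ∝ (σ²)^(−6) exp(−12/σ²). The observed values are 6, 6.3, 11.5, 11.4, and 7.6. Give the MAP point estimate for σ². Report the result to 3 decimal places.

Sum of squared deviations about the known mean: SS = (6−8)² + (6.3−8)² + (11.5−8)² + (11.4−8)² + (7.6−8)² = 30.86.
The Normal likelihood contributes (σ²)^(−n/2) exp(−SS/(2σ²)), so the posterior is Inverse-Gamma(α + n/2, β + SS/2) = Inverse-Gamma(7.5, 27.43).
The mode of Inverse-Gamma(a, b) is b/(a+1) = 27.43/8.5 ≈ 3.227.

σ̂²_MAP = 3.227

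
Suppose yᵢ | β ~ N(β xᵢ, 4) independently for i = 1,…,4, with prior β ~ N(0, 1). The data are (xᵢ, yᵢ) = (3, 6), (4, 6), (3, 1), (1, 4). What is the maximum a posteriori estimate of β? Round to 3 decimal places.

β̂_MAP = 1.256

log p(β | y) = −Σ(yᵢ − βxᵢ)²/(2·4) − β²/(2·1) + const.
Setting the derivative to zero: Σxᵢ(yᵢ − βxᵢ)/4 − β/1 = 0, so β = Σxᵢyᵢ / (Σxᵢ² + σ²/τ²).
Σxᵢyᵢ = 3·6 + 4·6 + 3·1 + 1·4 = 49; Σxᵢ² = 35; σ²/τ² = 4.
β̂_MAP = 49 / (35 + 4) = 49/39 ≈ 1.256.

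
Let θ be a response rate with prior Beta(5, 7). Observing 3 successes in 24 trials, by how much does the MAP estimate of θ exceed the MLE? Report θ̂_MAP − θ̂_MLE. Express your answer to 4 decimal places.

MAP − MLE = 0.0809

Posterior is Beta(8, 28); MAP = (8−1)/(36−2) = 7/34 ≈ 0.20588.
MLE ignores the prior: θ̂_MLE = k/n = 3/24 ≈ 0.12500.
Difference = 7/34 − 3/24 = 11/136 ≈ 0.0809.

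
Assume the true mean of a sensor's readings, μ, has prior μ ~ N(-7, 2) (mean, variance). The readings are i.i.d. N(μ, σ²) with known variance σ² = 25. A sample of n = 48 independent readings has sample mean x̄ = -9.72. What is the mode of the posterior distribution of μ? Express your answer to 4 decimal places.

μ̂_MAP = -9.1580

n = 48, x̄ = -9.72.
For a Normal prior and Normal likelihood with known variance, the posterior is Normal; its mode equals its mean, the precision-weighted average.
Prior precision 1/σ₀² = 1/2 = 0.5; data precision n/σ² = 48/25 = 1.92.
μ̂ = (0.5·(-7) + 1.92·(-9.72)) / (0.5 + 1.92) = (-22.1624)/2.42 = -27703/3025 ≈ -9.1580.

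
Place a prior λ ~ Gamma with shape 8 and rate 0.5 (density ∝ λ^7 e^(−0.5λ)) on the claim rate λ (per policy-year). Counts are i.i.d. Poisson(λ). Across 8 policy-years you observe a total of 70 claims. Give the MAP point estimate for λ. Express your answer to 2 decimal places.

λ̂_MAP = 9.06

Σxᵢ = 70, n = 8.
Posterior ∝ λ^7e^(−0.5λ) · λ^70e^(−8λ) = λ^77e^(−8.5λ), i.e. Gamma(shape=78, rate=8.5).
The mode of a Gamma(a, b) with a ≥ 1 (shape–rate) is (a−1)/b = 77/8.5 ≈ 9.06.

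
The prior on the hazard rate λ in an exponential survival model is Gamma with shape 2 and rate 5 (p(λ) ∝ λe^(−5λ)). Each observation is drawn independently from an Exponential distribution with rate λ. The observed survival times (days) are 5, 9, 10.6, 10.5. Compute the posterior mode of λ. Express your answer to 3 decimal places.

λ̂_MAP = 0.125

The Exponential(rate=λ) likelihood is ∝ λ^n e^(−λΣtᵢ). Here n = 4 and Σtᵢ = 5 + 9 + 10.6 + 10.5 = 35.1.
Posterior ∝ λe^(−5λ) · λ^4e^(−35.1λ) = λ^5e^(−40.1λ), i.e. Gamma(6, 40.1).
Mode = (a−1)/b = 5/40.1 ≈ 0.125.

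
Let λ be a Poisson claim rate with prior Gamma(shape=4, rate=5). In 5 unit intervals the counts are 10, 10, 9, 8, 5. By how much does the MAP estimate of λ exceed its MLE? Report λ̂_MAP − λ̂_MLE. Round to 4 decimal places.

MAP − MLE = -3.9000

Σxᵢ = 42. Posterior is Gamma(46, 10); MAP = (46−1)/10 = 45/10 ≈ 4.50000.
MLE = x̄ = 42/5 ≈ 8.40000.
Difference = 45/10 − 42/5 = -39/10 ≈ -3.9000.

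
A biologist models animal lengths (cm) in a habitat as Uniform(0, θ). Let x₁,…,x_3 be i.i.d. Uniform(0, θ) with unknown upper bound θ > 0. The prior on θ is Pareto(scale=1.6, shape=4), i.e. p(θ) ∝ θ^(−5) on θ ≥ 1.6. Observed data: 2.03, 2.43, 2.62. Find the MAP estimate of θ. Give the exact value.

The Uniform(0, θ) likelihood is θ^(−n) for θ ≥ max(xᵢ), zero otherwise. Here max(xᵢ) = 2.62.
Posterior ∝ θ^(−5) · θ^(−3) = θ^(−8) on θ ≥ max(1.6, 2.62) = 2.62.
This density is strictly decreasing in θ, so the posterior mode lies at the lower boundary of the support.

θ̂_MAP = 2.62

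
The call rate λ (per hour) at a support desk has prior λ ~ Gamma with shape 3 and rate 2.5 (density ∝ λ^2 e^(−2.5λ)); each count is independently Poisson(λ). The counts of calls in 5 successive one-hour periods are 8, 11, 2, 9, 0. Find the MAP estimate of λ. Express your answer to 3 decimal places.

Σxᵢ = 8+11+2+9+0 = 30, with n = 5.
Posterior ∝ λ^2e^(−2.5λ) · λ^30e^(−5λ) = λ^32e^(−7.5λ), i.e. Gamma(shape=33, rate=7.5).
The mode of a Gamma(a, b) with a ≥ 1 (shape–rate) is (a−1)/b = 32/7.5 ≈ 4.267.

λ̂_MAP = 4.267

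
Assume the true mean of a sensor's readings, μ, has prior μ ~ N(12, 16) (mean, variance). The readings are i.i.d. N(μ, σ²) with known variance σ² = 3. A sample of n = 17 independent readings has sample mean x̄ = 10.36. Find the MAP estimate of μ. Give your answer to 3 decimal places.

μ̂_MAP = 10.378

n = 17, x̄ = 10.36.
For a Normal prior and Normal likelihood with known variance, the posterior is Normal; its mode equals its mean, the precision-weighted average.
Prior precision 1/σ₀² = 1/16 = 0.0625; data precision n/σ² = 17/3.
μ̂ = (0.0625·12 + (17/3)·10.36) / (0.0625 + 17/3) = (17837/300)/(275/48) = 71348/6875 ≈ 10.378.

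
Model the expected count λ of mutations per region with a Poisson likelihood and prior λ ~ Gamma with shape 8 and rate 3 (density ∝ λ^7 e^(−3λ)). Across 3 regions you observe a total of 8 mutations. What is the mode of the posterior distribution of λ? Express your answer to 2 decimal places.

Σxᵢ = 8, n = 3.
Posterior ∝ λ^7e^(−3λ) · λ^8e^(−3λ) = λ^15e^(−6λ), i.e. Gamma(shape=16, rate=6).
The mode of a Gamma(a, b) with a ≥ 1 (shape–rate) is (a−1)/b = 15/6 ≈ 2.50.

λ̂_MAP = 2.50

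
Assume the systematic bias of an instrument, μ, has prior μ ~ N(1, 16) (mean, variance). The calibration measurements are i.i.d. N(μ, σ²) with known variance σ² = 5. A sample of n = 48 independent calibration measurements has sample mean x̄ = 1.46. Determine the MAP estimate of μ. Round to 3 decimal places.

μ̂_MAP = 1.457

n = 48, x̄ = 1.46.
For a Normal prior and Normal likelihood with known variance, the posterior is Normal; its mode equals its mean, the precision-weighted average.
Prior precision 1/σ₀² = 1/16 = 0.0625; data precision n/σ² = 48/5 = 9.6.
μ̂ = (0.0625·1 + 9.6·1.46) / (0.0625 + 9.6) = 14.0785/9.6625 = 28157/19325 ≈ 1.457.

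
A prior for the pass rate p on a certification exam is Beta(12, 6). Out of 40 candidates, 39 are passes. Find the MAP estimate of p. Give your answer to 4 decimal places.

Prior: Beta(12, 6).
Data: 39 successes in 40 trials. The binomial likelihood contributes p^39(1−p)^1, so the posterior is Beta(12+39, 6+1) = Beta(51, 7).
For Beta(a, b) with a, b > 1 the mode is (a−1)/(a+b−2) = 50/56 ≈ 0.8929.

p̂_MAP = 0.8929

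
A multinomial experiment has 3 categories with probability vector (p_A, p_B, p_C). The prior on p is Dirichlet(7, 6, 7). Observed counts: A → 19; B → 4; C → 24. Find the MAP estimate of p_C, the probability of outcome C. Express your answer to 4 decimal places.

The posterior is Dirichlet(αᵢ + nᵢ) = Dirichlet(26, 10, 31).
For a Dirichlet(a₁,…,a_K) with all aᵢ > 1, the mode has j-th component (aⱼ − 1)/(Σaᵢ − K).
Here Σaᵢ = 67 and K = 3, so p_C = (31 − 1)/(67 − 3) = 30/64 ≈ 0.4688.

MAP estimate of p_C = 0.4688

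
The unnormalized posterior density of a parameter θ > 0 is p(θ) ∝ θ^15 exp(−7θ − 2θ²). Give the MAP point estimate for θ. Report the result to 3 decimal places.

θ̂_MAP = 1.250

ℓ'(θ) = 15/θ − 7 − 4θ. Setting this to zero and multiplying by θ: 4θ² + 7θ − 15 = 0.
θ = (−7 + √(7² + 4·4·15)) / (2·4) = (−7 + √289) / 8 = (−7 + 17)/8 = 5/4.
ℓ''(θ) = −15/θ² − 4 < 0, confirming a maximum.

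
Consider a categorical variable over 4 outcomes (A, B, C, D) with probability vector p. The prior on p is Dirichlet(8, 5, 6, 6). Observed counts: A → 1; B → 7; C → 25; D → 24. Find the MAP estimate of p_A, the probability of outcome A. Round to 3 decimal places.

MAP estimate of p_A = 0.103

The posterior is Dirichlet(αᵢ + nᵢ) = Dirichlet(9, 12, 31, 30).
For a Dirichlet(a₁,…,a_K) with all aᵢ > 1, the mode has j-th component (aⱼ − 1)/(Σaᵢ − K).
Here Σaᵢ = 82 and K = 4, so p_A = (9 − 1)/(82 − 4) = 8/78 ≈ 0.103.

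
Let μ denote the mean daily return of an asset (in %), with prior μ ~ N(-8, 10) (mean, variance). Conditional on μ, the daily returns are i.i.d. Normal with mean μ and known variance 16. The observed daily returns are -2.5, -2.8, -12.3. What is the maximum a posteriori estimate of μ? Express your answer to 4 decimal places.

μ̂_MAP = -6.6087

n = 3; x̄ = ((-2.5) + (-2.8) + (-12.3))/3 = -17.6/3 = -88/15 ≈ -5.8667.
For a Normal prior and Normal likelihood with known variance, the posterior is Normal; its mode equals its mean, the precision-weighted average.
Prior precision 1/σ₀² = 1/10 = 0.1; data precision n/σ² = 3/16 = 0.1875.
μ̂ = (0.1·(-8) + 0.1875·(-88/15)) / (0.1 + 0.1875) = (-1.9)/0.2875 = -152/23 ≈ -6.6087.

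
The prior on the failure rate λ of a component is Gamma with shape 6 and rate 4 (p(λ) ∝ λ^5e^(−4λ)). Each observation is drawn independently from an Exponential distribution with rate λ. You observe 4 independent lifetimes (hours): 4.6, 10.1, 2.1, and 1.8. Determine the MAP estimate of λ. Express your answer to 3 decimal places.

λ̂_MAP = 0.398

The Exponential(rate=λ) likelihood is ∝ λ^n e^(−λΣtᵢ). Here n = 4 and Σtᵢ = 4.6 + 10.1 + 2.1 + 1.8 = 18.6.
Posterior ∝ λ^5e^(−4λ) · λ^4e^(−18.6λ) = λ^9e^(−22.6λ), i.e. Gamma(10, 22.6).
Mode = (a−1)/b = 9/22.6 ≈ 0.398.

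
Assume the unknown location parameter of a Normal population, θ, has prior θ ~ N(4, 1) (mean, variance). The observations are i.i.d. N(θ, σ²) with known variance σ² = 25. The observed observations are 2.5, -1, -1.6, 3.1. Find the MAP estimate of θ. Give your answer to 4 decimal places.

n = 4; x̄ = (2.5 + (-1) + (-1.6) + 3.1)/4 = 3/4 = 0.75.
For a Normal prior and Normal likelihood with known variance, the posterior is Normal; its mode equals its mean, the precision-weighted average.
Prior precision 1/σ₀² = 1/1 = 1; data precision n/σ² = 4/25 = 0.16.
θ̂ = (1·4 + 0.16·0.75) / (1 + 0.16) = 4.12/1.16 = 103/29 ≈ 3.5517.

θ̂_MAP = 3.5517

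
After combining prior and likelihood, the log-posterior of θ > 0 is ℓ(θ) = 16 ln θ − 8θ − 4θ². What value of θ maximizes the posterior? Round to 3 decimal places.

θ̂_MAP = 1.000

ℓ'(θ) = 16/θ − 8 − 8θ. Setting this to zero and multiplying by θ: 8θ² + 8θ − 16 = 0.
θ = (−8 + √(8² + 4·8·16)) / (2·8) = (−8 + √576) / 16 = (−8 + 24)/16 = 1.
ℓ''(θ) = −16/θ² − 8 < 0, confirming a maximum.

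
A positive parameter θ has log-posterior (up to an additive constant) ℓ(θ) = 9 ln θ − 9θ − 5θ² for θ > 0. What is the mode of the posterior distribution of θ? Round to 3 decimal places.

ℓ'(θ) = 9/θ − 9 − 10θ. Setting this to zero and multiplying by θ: 10θ² + 9θ − 9 = 0.
θ = (−9 + √(9² + 4·10·9)) / (2·10) = (−9 + √441) / 20 = (−9 + 21)/20 = 3/5.
ℓ''(θ) = −9/θ² − 10 < 0, confirming a maximum.

θ̂_MAP = 0.600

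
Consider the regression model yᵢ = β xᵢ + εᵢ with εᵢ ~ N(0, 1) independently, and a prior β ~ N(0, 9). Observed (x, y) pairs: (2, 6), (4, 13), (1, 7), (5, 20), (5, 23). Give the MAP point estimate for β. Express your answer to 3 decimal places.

log p(β | y) = −Σ(yᵢ − βxᵢ)²/(2·1) − β²/(2·9) + const.
Setting the derivative to zero: Σxᵢ(yᵢ − βxᵢ)/1 − β/9 = 0, so β = Σxᵢyᵢ / (Σxᵢ² + σ²/τ²).
Σxᵢyᵢ = 2·6 + 4·13 + 1·7 + 5·20 + 5·23 = 286; Σxᵢ² = 71; σ²/τ² = 1/9.
β̂_MAP = 286 / (71 + 1/9) = 286/(640/9) = 1287/320 ≈ 4.022.

β̂_MAP = 4.022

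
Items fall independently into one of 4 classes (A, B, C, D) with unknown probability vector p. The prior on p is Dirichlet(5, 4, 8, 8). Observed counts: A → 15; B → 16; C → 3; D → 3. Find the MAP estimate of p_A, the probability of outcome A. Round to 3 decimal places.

The posterior is Dirichlet(αᵢ + nᵢ) = Dirichlet(20, 20, 11, 11).
For a Dirichlet(a₁,…,a_K) with all aᵢ > 1, the mode has j-th component (aⱼ − 1)/(Σaᵢ − K).
Here Σaᵢ = 62 and K = 4, so p_A = (20 − 1)/(62 − 4) = 19/58 ≈ 0.328.

MAP estimate of p_A = 0.328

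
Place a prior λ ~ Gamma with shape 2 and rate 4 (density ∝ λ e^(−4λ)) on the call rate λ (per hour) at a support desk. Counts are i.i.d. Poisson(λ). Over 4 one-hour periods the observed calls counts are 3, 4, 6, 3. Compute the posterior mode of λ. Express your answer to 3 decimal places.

λ̂_MAP = 2.125

Σxᵢ = 3+4+6+3 = 16, with n = 4.
Posterior ∝ λe^(−4λ) · λ^16e^(−4λ) = λ^17e^(−8λ), i.e. Gamma(shape=18, rate=8).
The mode of a Gamma(a, b) with a ≥ 1 (shape–rate) is (a−1)/b = 17/8 ≈ 2.125.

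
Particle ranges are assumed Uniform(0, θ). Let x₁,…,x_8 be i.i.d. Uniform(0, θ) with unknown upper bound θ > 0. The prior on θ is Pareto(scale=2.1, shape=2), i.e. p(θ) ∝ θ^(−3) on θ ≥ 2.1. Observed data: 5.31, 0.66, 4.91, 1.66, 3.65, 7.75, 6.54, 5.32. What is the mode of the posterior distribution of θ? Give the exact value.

The Uniform(0, θ) likelihood is θ^(−n) for θ ≥ max(xᵢ), zero otherwise. Here max(xᵢ) = 7.75.
Posterior ∝ θ^(−3) · θ^(−8) = θ^(−11) on θ ≥ max(2.1, 7.75) = 7.75.
This density is strictly decreasing in θ, so the posterior mode lies at the lower boundary of the support.

θ̂_MAP = 7.75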